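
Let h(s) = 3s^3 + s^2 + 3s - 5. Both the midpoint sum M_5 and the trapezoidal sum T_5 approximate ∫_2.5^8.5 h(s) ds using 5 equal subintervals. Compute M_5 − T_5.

-109.08

M_5 = 4117.89.
T_5 = 4226.97.
M_5 − T_5 = -109.08.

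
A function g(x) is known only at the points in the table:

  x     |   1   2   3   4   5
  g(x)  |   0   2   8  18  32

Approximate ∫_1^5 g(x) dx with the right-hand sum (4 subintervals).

60

Δx = 1.
Sum = 1·[2 + 8 + 18 + 32] = 60.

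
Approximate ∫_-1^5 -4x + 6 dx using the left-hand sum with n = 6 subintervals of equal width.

0

Δx = (5 − (-1))/6 = 1.
Left endpoints: -1, 0, 1, 2, 3, 4.
f(-1) = 10, f(0) = 6, f(1) = 2, f(2) = -2, f(3) = -6, f(4) = -10.
Sum = Δx · [f(-1) + f(0) + f(1) + ...].
Sum = 0.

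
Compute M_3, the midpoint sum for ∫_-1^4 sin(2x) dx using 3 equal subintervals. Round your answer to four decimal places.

-0.2266

Δx = (4 − (-1))/3 = 5/3.
Midpoints: -1/6, 1.5, 19/6.
f(-1/6) ≈ -0.3272, f(1.5) ≈ 0.1411, f(19/6) ≈ 0.0501.
Sum = Δx · [f(-1/6) + f(1.5) + f(19/6)].
Sum ≈ -0.2266.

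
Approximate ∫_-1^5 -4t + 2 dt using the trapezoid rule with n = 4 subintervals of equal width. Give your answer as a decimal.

Δt = (5 − (-1))/4 = 1.5.
f(-1) = 6, f(0.5) = 0, f(2) = -6, f(3.5) = -12, f(5) = -18.
T_4 = (Δt/2)·[f(t_0) + 2f(t_1) + 2f(t_2) + 2f(t_3) + f(t_4)].
Sum = -36.

-36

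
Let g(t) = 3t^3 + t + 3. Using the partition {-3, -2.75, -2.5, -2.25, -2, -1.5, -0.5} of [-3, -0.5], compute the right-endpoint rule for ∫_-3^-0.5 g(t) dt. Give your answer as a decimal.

Subinterval widths: 0.25, 0.25, 0.25, 0.25, 0.5, 1.
Right endpoints: -2.75, -2.5, -2.25, -2, -1.5, -0.5.
g(-2.75) = -62.140625, g(-2.5) = -46.375, g(-2.25) = -33.421875, g(-2) = -23, g(-1.5) = -8.625, g(-0.5) = 2.125.
Sum = Σ Δt_i · g(t_i).
Sum = -43.421875.

-43.421875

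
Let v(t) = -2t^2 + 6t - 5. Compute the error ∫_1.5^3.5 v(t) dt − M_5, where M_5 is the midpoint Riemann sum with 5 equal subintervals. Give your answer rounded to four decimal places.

-0.0533

Exact integral: ∫_1.5^3.5 v(t) dt ≈ -6.333333.
M_5 = -6.28.
Error ≈ -6.333333 − (-6.28) ≈ -0.0533.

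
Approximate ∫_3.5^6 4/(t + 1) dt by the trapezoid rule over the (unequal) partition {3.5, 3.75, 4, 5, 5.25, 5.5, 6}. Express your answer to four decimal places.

Subinterval widths: 0.25, 0.25, 1, 0.25, 0.25, 0.5.
f(3.5) = 8/9, f(3.75) = 16/19, f(4) = 0.8, f(5) = 2/3, f(5.25) = 0.64, f(5.5) = 8/13, f(6) = 4/7.
On each subinterval the trapezoid contributes (Δt_i/2)·[f(t_{i-1}) + f(t_i)].
Sum ≈ 1.7719.

1.7719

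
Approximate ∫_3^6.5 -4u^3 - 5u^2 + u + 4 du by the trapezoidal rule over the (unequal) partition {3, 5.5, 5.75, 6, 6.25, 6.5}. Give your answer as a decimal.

-2232.78125

Subinterval widths: 2.5, 0.25, 0.25, 0.25, 0.25.
f(3) = -146, f(5.5) = -807.25, f(5.75) = -916, f(6) = -1034, f(6.25) = -1161.625, f(6.5) = -1299.25.
On each subinterval the trapezoid contributes (Δu_i/2)·[f(u_{i-1}) + f(u_i)].
Sum = -2232.78125.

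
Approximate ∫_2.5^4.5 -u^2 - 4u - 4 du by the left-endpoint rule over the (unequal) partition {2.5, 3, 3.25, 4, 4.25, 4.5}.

-55.8125

Subinterval widths: 0.5, 0.25, 0.75, 0.25, 0.25.
Left endpoints: 2.5, 3, 3.25, 4, 4.25.
f(2.5) = -20.25, f(3) = -25, f(3.25) = -27.5625, f(4) = -36, f(4.25) = -39.0625.
Sum = Σ Δu_i · f(u_i).
Sum = -55.8125.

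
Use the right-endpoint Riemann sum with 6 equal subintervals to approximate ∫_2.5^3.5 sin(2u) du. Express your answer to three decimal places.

-0.098

Δu = (3.5 − 2.5)/6 = 1/6.
Right endpoints: 8/3, 17/6, 3, 19/6, 10/3, 3.5.
f(8/3) ≈ -0.813, f(17/6) ≈ -0.578, f(3) ≈ -0.279, f(19/6) ≈ 0.050, f(10/3) ≈ 0.374, f(3.5) ≈ 0.657.
Sum = Δu · [f(8/3) + f(17/6) + f(3) + ...].
Sum ≈ -0.098.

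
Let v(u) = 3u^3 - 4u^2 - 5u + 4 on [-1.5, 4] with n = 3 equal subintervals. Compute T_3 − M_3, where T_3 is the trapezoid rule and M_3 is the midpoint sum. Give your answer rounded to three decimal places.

T_3 ≈ 108.33218.
M_3 ≈ 74.82610.
T_3 − M_3 ≈ 33.506.

33.506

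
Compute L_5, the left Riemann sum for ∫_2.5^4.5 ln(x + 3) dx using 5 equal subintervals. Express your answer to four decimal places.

3.6730

Δx = (4.5 − 2.5)/5 = 0.4.
Left endpoints: 2.5, 2.9, 3.3, 3.7, 4.1.
f(2.5) ≈ 1.7047, f(2.9) ≈ 1.7750, f(3.3) ≈ 1.8405, f(3.7) ≈ 1.9021, f(4.1) ≈ 1.9601.
Sum = Δx · [f(2.5) + f(2.9) + f(3.3) + f(3.7) + f(4.1)].
Sum ≈ 3.6730.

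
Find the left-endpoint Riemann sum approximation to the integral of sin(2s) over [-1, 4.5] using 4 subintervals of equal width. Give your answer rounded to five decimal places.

Δs = (4.5 − (-1))/4 = 1.375.
Left endpoints: -1, 0.375, 1.75, 3.125.
f(-1) ≈ -0.90930, f(0.375) ≈ 0.68164, f(1.75) ≈ -0.35078, f(3.125) ≈ -0.03318.
Sum = Δs · [f(-1) + f(0.375) + f(1.75) + f(3.125)].
Sum ≈ -0.84098.

-0.84098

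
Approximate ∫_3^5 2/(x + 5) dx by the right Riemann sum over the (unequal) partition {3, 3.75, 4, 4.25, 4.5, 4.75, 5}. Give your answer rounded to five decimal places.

0.43495

Subinterval widths: 0.75, 0.25, 0.25, 0.25, 0.25, 0.25.
Right endpoints: 3.75, 4, 4.25, 4.5, 4.75, 5.
f(3.75) = 8/35, f(4) = 2/9, f(4.25) = 8/37, f(4.5) = 4/19, f(4.75) = 8/39, f(5) = 0.2.
Sum = Σ Δx_i · f(x_i).
Sum ≈ 0.43495.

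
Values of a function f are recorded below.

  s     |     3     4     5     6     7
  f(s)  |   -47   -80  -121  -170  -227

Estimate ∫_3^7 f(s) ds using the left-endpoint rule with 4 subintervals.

Δs = 1.
Sum = 1·[(-47) + (-80) + (-121) + (-170)] = -418.

-418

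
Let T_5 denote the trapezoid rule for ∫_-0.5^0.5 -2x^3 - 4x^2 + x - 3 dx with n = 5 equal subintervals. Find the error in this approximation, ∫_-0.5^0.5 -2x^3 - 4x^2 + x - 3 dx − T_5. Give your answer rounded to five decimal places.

Exact integral: ∫_-0.5^0.5 f(x) dx ≈ -3.3333333.
T_5 = -3.36.
Error ≈ -3.3333333 − (-3.36) ≈ 0.02667.

0.02667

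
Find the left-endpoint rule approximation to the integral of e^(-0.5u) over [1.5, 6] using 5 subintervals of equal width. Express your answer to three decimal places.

1.050

Δu = (6 − 1.5)/5 = 0.9.
Left endpoints: 1.5, 2.4, 3.3, 4.2, 5.1.
f(1.5) ≈ 0.472, f(2.4) ≈ 0.301, f(3.3) ≈ 0.192, f(4.2) ≈ 0.122, f(5.1) ≈ 0.078.
Sum = Δu · [f(1.5) + f(2.4) + f(3.3) + f(4.2) + f(5.1)].
Sum ≈ 1.050.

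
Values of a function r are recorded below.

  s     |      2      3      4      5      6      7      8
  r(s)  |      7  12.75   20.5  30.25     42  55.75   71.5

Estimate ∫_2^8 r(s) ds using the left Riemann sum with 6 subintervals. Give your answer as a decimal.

168.25

Δs = 1.
Sum = 1·[7 + 12.75 + 20.5 + 30.25 + 42 + 55.75] = 168.25.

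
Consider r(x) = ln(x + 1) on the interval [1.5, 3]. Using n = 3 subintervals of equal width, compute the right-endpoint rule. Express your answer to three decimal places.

Δx = (3 − 1.5)/3 = 0.5.
Right endpoints: 2, 2.5, 3.
r(2) ≈ 1.099, r(2.5) ≈ 1.253, r(3) ≈ 1.386.
Sum = Δx · [r(2) + r(2.5) + r(3)].
Sum ≈ 1.869.

1.869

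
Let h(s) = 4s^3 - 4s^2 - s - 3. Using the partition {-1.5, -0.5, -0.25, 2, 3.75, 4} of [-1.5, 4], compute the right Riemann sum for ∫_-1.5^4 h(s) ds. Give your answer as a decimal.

325.125

Subinterval widths: 1, 0.25, 2.25, 1.75, 0.25.
Right endpoints: -0.5, -0.25, 2, 3.75, 4.
h(-0.5) = -4, h(-0.25) = -3.0625, h(2) = 11, h(3.75) = 147.9375, h(4) = 185.
Sum = Σ Δs_i · h(s_i).
Sum = 325.125.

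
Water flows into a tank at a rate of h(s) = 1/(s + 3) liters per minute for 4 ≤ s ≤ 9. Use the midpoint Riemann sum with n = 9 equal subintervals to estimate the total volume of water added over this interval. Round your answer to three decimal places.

0.539

Δs = (9 − 4)/9 = 5/9.
Midpoints: 77/18, 29/6, 97/18, 107/18, 6.5, 127/18, 137/18, 49/6, 157/18.
h(77/18) = 18/131, h(29/6) = 6/47, h(97/18) = 18/151, h(107/18) = 18/161, h(6.5) = 2/19, h(127/18) = 18/181, h(137/18) = 18/191, h(49/6) = 6/67, h(157/18) = 18/211.
Sum = Δs · [h(77/18) + h(29/6) + h(97/18) + ...].
Sum ≈ 0.539.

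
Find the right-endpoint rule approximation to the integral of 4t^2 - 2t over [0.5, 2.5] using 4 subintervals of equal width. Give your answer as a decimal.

Δt = (2.5 − 0.5)/4 = 0.5.
Right endpoints: 1, 1.5, 2, 2.5.
f(1) = 2, f(1.5) = 6, f(2) = 12, f(2.5) = 20.
Sum = Δt · [f(1) + f(1.5) + f(2) + f(2.5)].
Sum = 20.

20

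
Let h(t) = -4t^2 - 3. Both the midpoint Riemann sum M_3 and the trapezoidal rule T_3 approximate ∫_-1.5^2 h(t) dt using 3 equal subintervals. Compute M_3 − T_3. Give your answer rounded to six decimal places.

M_3 ≈ -24.07870370.
T_3 ≈ -28.84259259.
M_3 − T_3 ≈ 4.763889.

4.763889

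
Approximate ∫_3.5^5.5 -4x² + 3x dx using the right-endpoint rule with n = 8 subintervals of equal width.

Δx = (5.5 − 3.5)/8 = 0.25.
Right endpoints: 3.75, 4, 4.25, 4.5, 4.75, 5, 5.25, 5.5.
f(3.75) = -45, f(4) = -52, f(4.25) = -59.5, f(4.5) = -67.5, f(4.75) = -76, f(5) = -85, f(5.25) = -94.5, f(5.5) = -104.5.
Sum = Δx · [f(3.75) + f(4) + f(4.25) + ...].
Sum = -146.

-146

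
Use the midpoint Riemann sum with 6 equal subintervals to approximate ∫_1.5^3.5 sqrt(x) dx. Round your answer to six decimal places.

Δx = (3.5 − 1.5)/6 = 1/3.
Midpoints: 5/3, 2, 7/3, 8/3, 3, 10/3.
f(5/3) ≈ 1.290994, f(2) ≈ 1.414214, f(7/3) ≈ 1.527525, f(8/3) ≈ 1.632993, f(3) ≈ 1.732051, f(10/3) ≈ 1.825742.
Sum = Δx · [f(5/3) + f(2) + f(7/3) + ...].
Sum ≈ 3.141173.

3.141173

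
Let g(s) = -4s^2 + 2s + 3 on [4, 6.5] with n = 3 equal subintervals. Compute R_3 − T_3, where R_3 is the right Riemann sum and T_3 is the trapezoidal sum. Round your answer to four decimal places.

-41.6667

R_3 ≈ -289.907407.
T_3 ≈ -248.240741.
R_3 − T_3 ≈ -41.6667.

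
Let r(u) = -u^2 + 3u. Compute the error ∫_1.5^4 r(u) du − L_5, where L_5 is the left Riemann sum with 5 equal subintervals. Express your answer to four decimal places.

Exact integral: ∫_1.5^4 r(u) du ≈ 0.416667.
L_5 = 1.875.
Error ≈ 0.416667 − 1.875 ≈ -1.4583.

-1.4583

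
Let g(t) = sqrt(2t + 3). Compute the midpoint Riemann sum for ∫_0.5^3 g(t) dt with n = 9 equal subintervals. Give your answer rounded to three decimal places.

6.334

Δt = (3 − 0.5)/9 = 5/18.
Midpoints: 23/36, 11/12, 43/36, 53/36, 1.75, 73/36, 83/36, 31/12, 103/36.
g(23/36) ≈ 2.068, g(11/12) ≈ 2.198, g(43/36) ≈ 2.321, g(53/36) ≈ 2.438, g(1.75) ≈ 2.550, g(73/36) ≈ 2.656, g(83/36) ≈ 2.759, g(31/12) ≈ 2.858, g(103/36) ≈ 2.953.
Sum = Δt · [g(23/36) + g(11/12) + g(43/36) + ...].
Sum ≈ 6.334.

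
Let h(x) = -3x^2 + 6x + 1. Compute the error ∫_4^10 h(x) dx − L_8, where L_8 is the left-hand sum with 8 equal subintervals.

-79.3125

Exact integral: ∫_4^10 h(x) dx = -678.
L_8 = -598.6875.
Error = -678 − (-598.6875) = -79.3125.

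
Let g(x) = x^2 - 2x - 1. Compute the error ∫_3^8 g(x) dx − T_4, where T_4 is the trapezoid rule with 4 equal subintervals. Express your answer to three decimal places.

-1.302

Exact integral: ∫_3^8 g(x) dx ≈ 101.66667.
T_4 = 102.96875.
Error ≈ 101.66667 − 102.96875 ≈ -1.302.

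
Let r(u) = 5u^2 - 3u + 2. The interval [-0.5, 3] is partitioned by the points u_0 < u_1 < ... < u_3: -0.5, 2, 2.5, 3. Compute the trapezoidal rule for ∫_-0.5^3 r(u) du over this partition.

52.3125

Subinterval widths: 2.5, 0.5, 0.5.
r(-0.5) = 4.75, r(2) = 16, r(2.5) = 25.75, r(3) = 38.
On each subinterval the trapezoid contributes (Δu_i/2)·[r(u_{i-1}) + r(u_i)].
Sum = 52.3125.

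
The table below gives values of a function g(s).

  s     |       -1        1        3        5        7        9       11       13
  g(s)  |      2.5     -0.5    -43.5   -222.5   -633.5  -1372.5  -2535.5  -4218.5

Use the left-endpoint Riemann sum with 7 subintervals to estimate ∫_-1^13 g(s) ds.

-9611

Δs = 2.
Sum = 2·[2.5 + (-0.5) + (-43.5) + (-222.5) + (-633.5) + (-1372.5) + (-2535.5)] = -9611.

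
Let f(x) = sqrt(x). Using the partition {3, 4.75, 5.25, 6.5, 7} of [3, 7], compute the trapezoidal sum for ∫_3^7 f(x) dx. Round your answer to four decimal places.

8.8646

Subinterval widths: 1.75, 0.5, 1.25, 0.5.
f(3) ≈ 1.7321, f(4.75) ≈ 2.1794, f(5.25) ≈ 2.2913, f(6.5) ≈ 2.5495, f(7) ≈ 2.6458.
On each subinterval the trapezoid contributes (Δx_i/2)·[f(x_{i-1}) + f(x_i)].
Sum ≈ 8.8646.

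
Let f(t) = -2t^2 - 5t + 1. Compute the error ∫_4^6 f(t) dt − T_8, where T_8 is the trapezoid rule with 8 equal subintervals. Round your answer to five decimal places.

0.04167

Exact integral: ∫_4^6 f(t) dt ≈ -149.3333333.
T_8 = -149.375.
Error ≈ -149.3333333 − (-149.375) ≈ 0.04167.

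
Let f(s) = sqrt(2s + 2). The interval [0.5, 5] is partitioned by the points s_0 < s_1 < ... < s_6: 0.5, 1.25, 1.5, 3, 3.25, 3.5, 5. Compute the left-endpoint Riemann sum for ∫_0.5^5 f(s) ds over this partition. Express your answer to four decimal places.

Subinterval widths: 0.75, 0.25, 1.5, 0.25, 0.25, 1.5.
Left endpoints: 0.5, 1.25, 1.5, 3, 3.25, 3.5.
f(0.5) ≈ 1.7321, f(1.25) ≈ 2.1213, f(1.5) ≈ 2.2361, f(3) ≈ 2.8284, f(3.25) ≈ 2.9155, f(3.5) ≈ 3.0000.
Sum = Σ Δs_i · f(s_i).
Sum ≈ 11.1194.

11.1194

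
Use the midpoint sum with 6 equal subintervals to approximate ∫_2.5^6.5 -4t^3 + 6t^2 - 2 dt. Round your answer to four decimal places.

Δt = (6.5 − 2.5)/6 = 2/3.
Midpoints: 17/6, 3.5, 25/6, 29/6, 5.5, 37/6.
f(17/6) = -1210/27, f(3.5) = -100, f(25/6) = -5054/27, f(29/6) = -8464/27, f(5.5) = -486, f(37/6) = -19220/27.
Sum = Δt · [f(17/6) + f(3.5) + f(25/6) + ...].
Sum ≈ -1228.8889.

-1228.8889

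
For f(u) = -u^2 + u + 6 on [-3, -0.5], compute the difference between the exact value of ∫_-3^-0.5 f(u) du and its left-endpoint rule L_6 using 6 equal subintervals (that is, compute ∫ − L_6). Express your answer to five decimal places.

Exact integral: ∫_-3^-0.5 f(u) du ≈ 1.6666667.
L_6 ≈ -0.7494213.
Error ≈ 1.6666667 − (-0.7494213) ≈ 2.41609.

2.41609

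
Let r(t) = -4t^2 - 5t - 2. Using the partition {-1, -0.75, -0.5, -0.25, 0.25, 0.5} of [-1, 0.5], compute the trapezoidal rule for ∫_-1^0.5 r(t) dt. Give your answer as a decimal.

Subinterval widths: 0.25, 0.25, 0.25, 0.5, 0.25.
r(-1) = -1, r(-0.75) = -0.5, r(-0.5) = -0.5, r(-0.25) = -1, r(0.25) = -3.5, r(0.5) = -5.5.
On each subinterval the trapezoid contributes (Δt_i/2)·[r(t_{i-1}) + r(t_i)].
Sum = -2.75.

-2.75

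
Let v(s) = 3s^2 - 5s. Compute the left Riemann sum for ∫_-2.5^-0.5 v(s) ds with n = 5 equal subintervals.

36.26

Δs = (-0.5 − (-2.5))/5 = 0.4.
Left endpoints: -2.5, -2.1, -1.7, -1.3, -0.9.
v(-2.5) = 31.25, v(-2.1) = 23.73, v(-1.7) = 17.17, v(-1.3) = 11.57, v(-0.9) = 6.93.
Sum = Δs · [v(-2.5) + v(-2.1) + v(-1.7) + v(-1.3) + v(-0.9)].
Sum = 36.26.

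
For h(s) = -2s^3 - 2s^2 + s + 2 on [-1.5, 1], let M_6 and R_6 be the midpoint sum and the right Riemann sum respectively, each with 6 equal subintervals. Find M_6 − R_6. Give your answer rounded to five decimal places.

0.83550

M_6 ≈ 3.5076678.
R_6 ≈ 2.6721644.
M_6 − R_6 ≈ 0.83550.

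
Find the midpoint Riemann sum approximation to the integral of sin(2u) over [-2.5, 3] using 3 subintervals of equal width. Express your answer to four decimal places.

Δu = (3 − (-2.5))/3 = 11/6.
Midpoints: -19/12, 0.25, 25/12.
f(-19/12) ≈ 0.0251, f(0.25) ≈ 0.4794, f(25/12) ≈ -0.8548.
Sum = Δu · [f(-19/12) + f(0.25) + f(25/12)].
Sum ≈ -0.6421.

-0.6421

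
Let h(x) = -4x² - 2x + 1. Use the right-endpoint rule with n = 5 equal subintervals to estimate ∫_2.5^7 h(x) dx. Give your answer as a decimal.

-558.18

Δx = (7 − 2.5)/5 = 0.9.
Right endpoints: 3.4, 4.3, 5.2, 6.1, 7.
h(3.4) = -52.04, h(4.3) = -81.56, h(5.2) = -117.56, h(6.1) = -160.04, h(7) = -209.
Sum = Δx · [h(3.4) + h(4.3) + h(5.2) + h(6.1) + h(7)].
Sum = -558.18.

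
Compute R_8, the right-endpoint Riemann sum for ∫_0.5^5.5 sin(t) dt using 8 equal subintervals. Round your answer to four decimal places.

Δt = (5.5 − 0.5)/8 = 0.625.
Right endpoints: 1.125, 1.75, 2.375, 3, 3.625, 4.25, 4.875, 5.5.
f(1.125) ≈ 0.9023, f(1.75) ≈ 0.9840, f(2.375) ≈ 0.6937, f(3) ≈ 0.1411, f(3.625) ≈ -0.4648, f(4.25) ≈ -0.8950, f(4.875) ≈ -0.9868, f(5.5) ≈ -0.7055.
Sum = Δt · [f(1.125) + f(1.75) + f(2.375) + ...].
Sum ≈ -0.2069.

-0.2069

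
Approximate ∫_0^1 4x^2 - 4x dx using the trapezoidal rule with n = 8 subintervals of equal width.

-0.65625

Δx = (1 − 0)/8 = 0.125.
f(0) = 0, f(0.125) = -0.4375, f(0.25) = -0.75, f(0.375) = -0.9375, f(0.5) = -1, f(0.625) = -0.9375, f(0.75) = -0.75, f(0.875) = -0.4375, f(1) = 0.
T_8 = (Δx/2)·[f(x_0) + 2f(x_1) + ... + 2f(x_{7}) + f(x_8)].
Sum = -0.65625.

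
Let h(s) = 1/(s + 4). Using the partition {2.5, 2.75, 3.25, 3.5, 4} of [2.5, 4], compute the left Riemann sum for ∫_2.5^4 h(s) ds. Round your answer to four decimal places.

Subinterval widths: 0.25, 0.5, 0.25, 0.5.
Left endpoints: 2.5, 2.75, 3.25, 3.5.
h(2.5) = 2/13, h(2.75) = 4/27, h(3.25) = 4/29, h(3.5) = 2/15.
Sum = Σ Δs_i · h(s_i).
Sum ≈ 0.2137.

0.2137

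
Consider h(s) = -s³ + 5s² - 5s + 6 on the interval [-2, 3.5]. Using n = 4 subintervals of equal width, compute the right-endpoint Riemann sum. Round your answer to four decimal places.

Δs = (3.5 − (-2))/4 = 1.375.
Right endpoints: -0.625, 0.75, 2.125, 3.5.
h(-0.625) = 5797/512, h(0.75) = 4.640625, h(2.125) = 4279/512, h(3.5) = 6.875.
Sum = Δs · [h(-0.625) + h(0.75) + h(2.125) + h(3.5)].
Sum ≈ 42.8936.

42.8936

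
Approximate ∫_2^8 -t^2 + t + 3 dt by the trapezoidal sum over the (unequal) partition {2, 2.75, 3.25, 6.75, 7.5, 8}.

Subinterval widths: 0.75, 0.5, 3.5, 0.75, 0.5.
f(2) = 1, f(2.75) = -1.8125, f(3.25) = -4.3125, f(6.75) = -35.8125, f(7.5) = -45.75, f(8) = -53.
On each subinterval the trapezoid contributes (Δt_i/2)·[f(t_{i-1}) + f(t_i)].
Sum = -127.328125.

-127.328125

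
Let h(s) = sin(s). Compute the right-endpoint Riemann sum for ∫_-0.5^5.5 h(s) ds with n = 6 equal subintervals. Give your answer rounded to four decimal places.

Δs = (5.5 − (-0.5))/6 = 1.
Right endpoints: 0.5, 1.5, 2.5, 3.5, 4.5, 5.5.
h(0.5) ≈ 0.4794, h(1.5) ≈ 0.9975, h(2.5) ≈ 0.5985, h(3.5) ≈ -0.3508, h(4.5) ≈ -0.9775, h(5.5) ≈ -0.7055.
Sum = Δs · [h(0.5) + h(1.5) + h(2.5) + ...].
Sum ≈ 0.0415.

0.0415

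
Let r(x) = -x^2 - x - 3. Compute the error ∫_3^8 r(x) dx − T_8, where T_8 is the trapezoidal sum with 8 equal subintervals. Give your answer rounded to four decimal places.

0.3255

Exact integral: ∫_3^8 r(x) dx ≈ -204.166667.
T_8 = -204.4921875.
Error ≈ -204.166667 − (-204.4921875) ≈ 0.3255.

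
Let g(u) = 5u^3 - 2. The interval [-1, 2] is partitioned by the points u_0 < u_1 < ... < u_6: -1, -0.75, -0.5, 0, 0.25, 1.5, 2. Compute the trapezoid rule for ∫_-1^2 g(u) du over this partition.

Subinterval widths: 0.25, 0.25, 0.5, 0.25, 1.25, 0.5.
g(-1) = -7, g(-0.75) = -4.109375, g(-0.5) = -2.625, g(0) = -2, g(0.25) = -1.921875, g(1.5) = 14.875, g(2) = 38.
On each subinterval the trapezoid contributes (Δu_i/2)·[g(u_{i-1}) + g(u_i)].
Sum = 17.4375.

17.4375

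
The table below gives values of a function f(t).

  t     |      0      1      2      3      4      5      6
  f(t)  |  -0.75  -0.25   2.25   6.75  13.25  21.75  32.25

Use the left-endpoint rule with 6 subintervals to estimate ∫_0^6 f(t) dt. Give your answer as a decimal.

43

Δt = 1.
Sum = 1·[(-0.75) + (-0.25) + 2.25 + 6.75 + 13.25 + 21.75] = 43.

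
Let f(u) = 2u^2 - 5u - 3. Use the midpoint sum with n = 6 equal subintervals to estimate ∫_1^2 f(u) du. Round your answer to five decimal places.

-5.83796

Δu = (2 − 1)/6 = 1/6.
Midpoints: 13/12, 1.25, 17/12, 19/12, 1.75, 23/12.
f(13/12) = -437/72, f(1.25) = -6.125, f(17/12) = -437/72, f(19/12) = -425/72, f(1.75) = -5.625, f(23/12) = -377/72.
Sum = Δu · [f(13/12) + f(1.25) + f(17/12) + ...].
Sum ≈ -5.83796.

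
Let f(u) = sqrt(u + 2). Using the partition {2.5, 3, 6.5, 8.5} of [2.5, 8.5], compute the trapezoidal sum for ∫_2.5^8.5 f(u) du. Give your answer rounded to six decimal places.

Subinterval widths: 0.5, 3.5, 2.
f(2.5) ≈ 2.121320, f(3) ≈ 2.236068, f(6.5) ≈ 2.915476, f(8.5) ≈ 3.240370.
On each subinterval the trapezoid contributes (Δu_i/2)·[f(u_{i-1}) + f(u_i)].
Sum ≈ 16.260395.

16.260395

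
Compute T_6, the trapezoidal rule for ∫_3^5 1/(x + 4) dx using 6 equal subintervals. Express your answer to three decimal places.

Δx = (5 − 3)/6 = 1/3.
f(3) = 1/7, f(10/3) = 3/22, f(11/3) = 3/23, f(4) = 0.125, f(13/3) = 0.12, f(14/3) = 3/26, f(5) = 1/9.
T_6 = (Δx/2)·[f(x_0) + 2f(x_1) + ... + 2f(x_{5}) + f(x_6)].
Sum ≈ 0.251.

0.251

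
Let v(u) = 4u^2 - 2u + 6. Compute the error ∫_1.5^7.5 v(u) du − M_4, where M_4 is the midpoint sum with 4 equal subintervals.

4.5

Exact integral: ∫_1.5^7.5 v(u) du = 540.
M_4 = 535.5.
Error = 540 − 535.5 = 4.5.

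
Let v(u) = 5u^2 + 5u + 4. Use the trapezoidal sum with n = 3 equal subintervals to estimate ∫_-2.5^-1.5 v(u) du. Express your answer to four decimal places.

14.5093

Δu = (-1.5 − (-2.5))/3 = 1/3.
v(-2.5) = 22.75, v(-13/6) = 599/36, v(-11/6) = 419/36, v(-1.5) = 7.75.
T_3 = (Δu/2)·[v(u_0) + 2v(u_1) + 2v(u_2) + v(u_3)].
Sum ≈ 14.5093.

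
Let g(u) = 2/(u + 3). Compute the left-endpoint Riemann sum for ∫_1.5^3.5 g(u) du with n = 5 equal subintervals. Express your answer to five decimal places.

Δu = (3.5 − 1.5)/5 = 0.4.
Left endpoints: 1.5, 1.9, 2.3, 2.7, 3.1.
g(1.5) = 4/9, g(1.9) = 20/49, g(2.3) = 20/53, g(2.7) = 20/57, g(3.1) = 20/61.
Sum = Δu · [g(1.5) + g(1.9) + g(2.3) + g(2.7) + g(3.1)].
Sum ≈ 0.76348.

0.76348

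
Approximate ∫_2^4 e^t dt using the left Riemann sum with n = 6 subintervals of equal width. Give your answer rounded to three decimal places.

39.777

Δt = (4 − 2)/6 = 1/3.
Left endpoints: 2, 7/3, 8/3, 3, 10/3, 11/3.
f(2) ≈ 7.389, f(7/3) ≈ 10.312, f(8/3) ≈ 14.392, f(3) ≈ 20.086, f(10/3) ≈ 28.032, f(11/3) ≈ 39.121.
Sum = Δt · [f(2) + f(7/3) + f(8/3) + ...].
Sum ≈ 39.777.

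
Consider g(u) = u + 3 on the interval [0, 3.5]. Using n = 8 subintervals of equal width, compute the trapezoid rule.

16.625

Δu = (3.5 − 0)/8 = 0.4375.
g(0) = 3, g(0.4375) = 3.4375, g(0.875) = 3.875, g(1.3125) = 4.3125, g(1.75) = 4.75, g(2.1875) = 5.1875, g(2.625) = 5.625, g(3.0625) = 6.0625, g(3.5) = 6.5.
T_8 = (Δu/2)·[g(u_0) + 2g(u_1) + ... + 2g(u_{7}) + g(u_8)].
Sum = 16.625.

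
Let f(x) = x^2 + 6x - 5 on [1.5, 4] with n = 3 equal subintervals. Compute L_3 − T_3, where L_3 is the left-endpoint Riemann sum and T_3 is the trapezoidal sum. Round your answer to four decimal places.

-11.9792

L_3 ≈ 37.268519.
T_3 ≈ 49.247685.
L_3 − T_3 ≈ -11.9792.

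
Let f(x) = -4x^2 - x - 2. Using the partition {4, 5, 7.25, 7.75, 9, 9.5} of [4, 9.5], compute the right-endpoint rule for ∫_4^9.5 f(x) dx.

-1330.875

Subinterval widths: 1, 2.25, 0.5, 1.25, 0.5.
Right endpoints: 5, 7.25, 7.75, 9, 9.5.
f(5) = -107, f(7.25) = -219.5, f(7.75) = -250, f(9) = -335, f(9.5) = -372.5.
Sum = Σ Δx_i · f(x_i).
Sum = -1330.875.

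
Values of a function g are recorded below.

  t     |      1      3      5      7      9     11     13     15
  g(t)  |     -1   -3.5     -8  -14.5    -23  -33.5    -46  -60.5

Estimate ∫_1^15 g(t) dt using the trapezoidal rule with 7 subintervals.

Δt = 2.
T_7 = (2/2)·[(-1) + 2·(-3.5) + 2·(-8) + 2·(-14.5) + 2·(-23) + 2·(-33.5) + 2·(-46) + (-60.5)] = -318.5.

-318.5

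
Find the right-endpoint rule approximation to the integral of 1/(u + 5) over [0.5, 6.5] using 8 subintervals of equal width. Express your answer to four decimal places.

Δu = (6.5 − 0.5)/8 = 0.75.
Right endpoints: 1.25, 2, 2.75, 3.5, 4.25, 5, 5.75, 6.5.
f(1.25) = 0.16, f(2) = 1/7, f(2.75) = 4/31, f(3.5) = 2/17, f(4.25) = 4/37, f(5) = 0.1, f(5.75) = 4/43, f(6.5) = 2/23.
Sum = Δu · [f(1.25) + f(2) + f(2.75) + ...].
Sum ≈ 0.7032.

0.7032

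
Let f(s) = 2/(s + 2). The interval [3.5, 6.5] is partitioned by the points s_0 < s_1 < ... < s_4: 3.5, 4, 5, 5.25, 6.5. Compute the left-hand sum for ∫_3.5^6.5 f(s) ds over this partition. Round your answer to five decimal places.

Subinterval widths: 0.5, 1, 0.25, 1.25.
Left endpoints: 3.5, 4, 5, 5.25.
f(3.5) = 4/11, f(4) = 1/3, f(5) = 2/7, f(5.25) = 8/29.
Sum = Σ Δs_i · f(s_i).
Sum ≈ 0.93141.

0.93141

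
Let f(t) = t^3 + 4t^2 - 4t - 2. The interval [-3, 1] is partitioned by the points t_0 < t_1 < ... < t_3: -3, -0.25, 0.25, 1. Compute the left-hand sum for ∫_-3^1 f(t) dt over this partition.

Subinterval widths: 2.75, 0.5, 0.75.
Left endpoints: -3, -0.25, 0.25.
f(-3) = 19, f(-0.25) = -0.765625, f(0.25) = -2.734375.
Sum = Σ Δt_i · f(t_i).
Sum = 49.81640625.

49.81640625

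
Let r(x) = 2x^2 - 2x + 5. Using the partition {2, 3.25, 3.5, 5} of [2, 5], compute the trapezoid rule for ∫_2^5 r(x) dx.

Subinterval widths: 1.25, 0.25, 1.5.
r(2) = 9, r(3.25) = 19.625, r(3.5) = 22.5, r(5) = 45.
On each subinterval the trapezoid contributes (Δx_i/2)·[r(x_{i-1}) + r(x_i)].
Sum = 73.78125.

73.78125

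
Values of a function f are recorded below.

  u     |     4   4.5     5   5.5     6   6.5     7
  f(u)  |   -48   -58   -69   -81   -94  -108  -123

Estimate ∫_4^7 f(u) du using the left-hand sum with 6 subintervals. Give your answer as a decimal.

Δu = 0.5.
Sum = 0.5·[(-48) + (-58) + (-69) + (-81) + (-94) + (-108)] = -229.

-229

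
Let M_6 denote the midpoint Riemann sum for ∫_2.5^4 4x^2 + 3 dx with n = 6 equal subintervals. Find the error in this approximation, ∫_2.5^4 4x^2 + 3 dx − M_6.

0.03125

Exact integral: ∫_2.5^4 f(x) dx = 69.
M_6 = 68.96875.
Error = 69 − 68.96875 = 0.03125.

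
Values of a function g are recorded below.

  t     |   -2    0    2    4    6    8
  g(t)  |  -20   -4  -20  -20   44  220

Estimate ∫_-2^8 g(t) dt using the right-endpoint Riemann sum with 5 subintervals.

Δt = 2.
Sum = 2·[(-4) + (-20) + (-20) + 44 + 220] = 440.

440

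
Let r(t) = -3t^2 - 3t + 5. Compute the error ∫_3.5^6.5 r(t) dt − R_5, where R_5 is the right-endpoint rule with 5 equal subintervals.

Exact integral: ∫_3.5^6.5 r(t) dt = -261.75.
R_5 = -291.99.
Error = -261.75 − (-291.99) = 30.24.

30.24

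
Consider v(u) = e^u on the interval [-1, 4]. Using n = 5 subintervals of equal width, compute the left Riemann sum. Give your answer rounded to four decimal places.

Δu = (4 − (-1))/5 = 1.
Left endpoints: -1, 0, 1, 2, 3.
v(-1) ≈ 0.3679, v(0) ≈ 1.0000, v(1) ≈ 2.7183, v(2) ≈ 7.3891, v(3) ≈ 20.0855.
Sum = Δu · [v(-1) + v(0) + v(1) + v(2) + v(3)].
Sum ≈ 31.5608.

31.5608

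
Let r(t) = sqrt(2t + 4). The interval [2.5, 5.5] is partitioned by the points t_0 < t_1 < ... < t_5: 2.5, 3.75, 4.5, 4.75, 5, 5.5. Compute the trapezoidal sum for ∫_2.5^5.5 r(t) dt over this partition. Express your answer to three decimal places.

10.359

Subinterval widths: 1.25, 0.75, 0.25, 0.25, 0.5.
r(2.5) ≈ 3.000, r(3.75) ≈ 3.391, r(4.5) ≈ 3.606, r(4.75) ≈ 3.674, r(5) ≈ 3.742, r(5.5) ≈ 3.873.
On each subinterval the trapezoid contributes (Δt_i/2)·[r(t_{i-1}) + r(t_i)].
Sum ≈ 10.359.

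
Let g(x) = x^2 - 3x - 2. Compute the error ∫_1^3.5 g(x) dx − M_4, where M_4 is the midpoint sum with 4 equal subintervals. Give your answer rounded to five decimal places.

0.08138

Exact integral: ∫_1^3.5 g(x) dx ≈ -7.9166667.
M_4 ≈ -7.9980469.
Error ≈ -7.9166667 − (-7.9980469) ≈ 0.08138.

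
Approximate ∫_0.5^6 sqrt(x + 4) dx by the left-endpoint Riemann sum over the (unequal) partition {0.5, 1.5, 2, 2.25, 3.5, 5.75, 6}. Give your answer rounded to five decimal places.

13.97380

Subinterval widths: 1, 0.5, 0.25, 1.25, 2.25, 0.25.
Left endpoints: 0.5, 1.5, 2, 2.25, 3.5, 5.75.
f(0.5) ≈ 2.12132, f(1.5) ≈ 2.34521, f(2) ≈ 2.44949, f(2.25) ≈ 2.50000, f(3.5) ≈ 2.73861, f(5.75) ≈ 3.12250.
Sum = Σ Δx_i · f(x_i).
Sum ≈ 13.97380.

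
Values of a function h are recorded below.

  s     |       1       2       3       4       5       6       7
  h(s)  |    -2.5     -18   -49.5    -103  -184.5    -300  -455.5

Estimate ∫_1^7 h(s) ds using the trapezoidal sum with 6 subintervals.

-884

Δs = 1.
T_6 = (1/2)·[(-2.5) + 2·(-18) + 2·(-49.5) + 2·(-103) + 2·(-184.5) + 2·(-300) + (-455.5)] = -884.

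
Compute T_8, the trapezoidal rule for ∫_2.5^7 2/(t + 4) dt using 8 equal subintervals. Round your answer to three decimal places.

1.053

Δt = (7 − 2.5)/8 = 0.5625.
f(2.5) = 4/13, f(3.0625) = 32/113, f(3.625) = 16/61, f(4.1875) = 32/131, f(4.75) = 8/35, f(5.3125) = 32/149, f(5.875) = 16/79, f(6.4375) = 32/167, f(7) = 2/11.
T_8 = (Δt/2)·[f(t_0) + 2f(t_1) + ... + 2f(t_{7}) + f(t_8)].
Sum ≈ 1.053.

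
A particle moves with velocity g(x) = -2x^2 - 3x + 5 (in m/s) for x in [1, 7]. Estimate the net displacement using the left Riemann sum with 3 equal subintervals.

Δx = (7 − 1)/3 = 2.
Left endpoints: 1, 3, 5.
g(1) = 0, g(3) = -22, g(5) = -60.
Sum = Δx · [g(1) + g(3) + g(5)].
Sum = -164.

-164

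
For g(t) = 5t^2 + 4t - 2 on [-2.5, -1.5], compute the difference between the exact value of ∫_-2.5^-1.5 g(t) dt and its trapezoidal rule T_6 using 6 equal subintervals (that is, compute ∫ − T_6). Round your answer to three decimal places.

Exact integral: ∫_-2.5^-1.5 g(t) dt ≈ 10.41667.
T_6 ≈ 10.43981.
Error ≈ 10.41667 − 10.43981 ≈ -0.023.

-0.023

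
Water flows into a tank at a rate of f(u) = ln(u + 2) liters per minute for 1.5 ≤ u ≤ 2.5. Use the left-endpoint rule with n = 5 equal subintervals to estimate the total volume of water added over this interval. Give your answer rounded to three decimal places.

1.358

Δu = (2.5 − 1.5)/5 = 0.2.
Left endpoints: 1.5, 1.7, 1.9, 2.1, 2.3.
f(1.5) ≈ 1.253, f(1.7) ≈ 1.308, f(1.9) ≈ 1.361, f(2.1) ≈ 1.411, f(2.3) ≈ 1.459.
Sum = Δu · [f(1.5) + f(1.7) + f(1.9) + f(2.1) + f(2.3)].
Sum ≈ 1.358.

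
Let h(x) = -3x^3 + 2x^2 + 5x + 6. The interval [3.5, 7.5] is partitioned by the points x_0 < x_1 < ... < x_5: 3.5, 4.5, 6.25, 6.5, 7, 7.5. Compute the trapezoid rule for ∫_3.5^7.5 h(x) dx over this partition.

Subinterval widths: 1, 1.75, 0.25, 0.5, 0.5.
h(3.5) = -80.625, h(4.5) = -204.375, h(6.25) = -617.046875, h(6.5) = -700.875, h(7) = -890, h(7.5) = -1109.625.
On each subinterval the trapezoid contributes (Δx_i/2)·[h(x_{i-1}) + h(x_i)].
Sum = -1923.609375.

-1923.609375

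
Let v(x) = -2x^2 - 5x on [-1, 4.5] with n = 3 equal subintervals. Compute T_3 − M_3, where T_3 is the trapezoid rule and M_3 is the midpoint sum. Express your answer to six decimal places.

T_3 ≈ -115.70370370.
M_3 ≈ -106.46064815.
T_3 − M_3 ≈ -9.243056.

-9.243056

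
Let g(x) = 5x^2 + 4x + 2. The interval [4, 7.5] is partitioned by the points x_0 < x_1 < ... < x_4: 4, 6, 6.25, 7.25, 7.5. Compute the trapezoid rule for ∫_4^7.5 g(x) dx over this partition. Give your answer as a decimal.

691.484375

Subinterval widths: 2, 0.25, 1, 0.25.
g(4) = 98, g(6) = 206, g(6.25) = 222.3125, g(7.25) = 293.8125, g(7.5) = 313.25.
On each subinterval the trapezoid contributes (Δx_i/2)·[g(x_{i-1}) + g(x_i)].
Sum = 691.484375.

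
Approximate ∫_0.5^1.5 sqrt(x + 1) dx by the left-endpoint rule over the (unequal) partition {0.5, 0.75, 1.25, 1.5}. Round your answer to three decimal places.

Subinterval widths: 0.25, 0.5, 0.25.
Left endpoints: 0.5, 0.75, 1.25.
f(0.5) ≈ 1.225, f(0.75) ≈ 1.323, f(1.25) ≈ 1.500.
Sum = Σ Δx_i · f(x_i).
Sum ≈ 1.343.

1.343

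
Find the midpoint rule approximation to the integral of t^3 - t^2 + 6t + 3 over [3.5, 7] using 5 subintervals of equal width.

Δt = (7 − 3.5)/5 = 0.7.
Midpoints: 3.85, 4.55, 5.25, 5.95, 6.65.
f(3.85) = 68.344125, f(4.55) = 103.793875, f(5.25) = 151.640625, f(5.95) = 213.942375, f(6.65) = 292.757125.
Sum = Δt · [f(3.85) + f(4.55) + f(5.25) + f(5.95) + f(6.65)].
Sum = 581.3346875.

581.3346875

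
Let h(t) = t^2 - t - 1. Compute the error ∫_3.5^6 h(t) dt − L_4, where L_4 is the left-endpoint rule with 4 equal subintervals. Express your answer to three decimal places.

6.478

Exact integral: ∫_3.5^6 h(t) dt ≈ 43.33333.
L_4 = 36.85546875.
Error ≈ 43.33333 − 36.85546875 ≈ 6.478.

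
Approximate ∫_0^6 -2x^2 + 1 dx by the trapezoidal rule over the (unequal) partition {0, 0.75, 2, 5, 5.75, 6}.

Subinterval widths: 0.75, 1.25, 3, 0.75, 0.25.
f(0) = 1, f(0.75) = -0.125, f(2) = -7, f(5) = -49, f(5.75) = -65.125, f(6) = -71.
On each subinterval the trapezoid contributes (Δx_i/2)·[f(x_{i-1}) + f(x_i)].
Sum = -147.9375.

-147.9375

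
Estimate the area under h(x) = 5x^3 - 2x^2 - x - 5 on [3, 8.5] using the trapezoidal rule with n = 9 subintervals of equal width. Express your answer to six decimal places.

6002.128215

Δx = (8.5 − 3)/9 = 11/18.
h(3) = 109, h(65/18) = 1170805/5832, h(38/9) = 241645/729, h(29/6) = 109729/216, h(49/9) = 537413/729, h(109/18) = 5982953/5832, h(20/3) = 37285/27, h(131/18) = 10551055/5832, h(71/9) = 1689421/729, h(8.5) = 2912.625.
T_9 = (Δx/2)·[h(x_0) + 2h(x_1) + ... + 2h(x_{8}) + h(x_9)].
Sum ≈ 6002.128215.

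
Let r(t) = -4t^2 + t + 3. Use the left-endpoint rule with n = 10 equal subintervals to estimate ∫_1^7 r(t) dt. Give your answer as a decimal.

Δt = (7 − 1)/10 = 0.6.
Left endpoints: 1, 1.6, 2.2, 2.8, 3.4, 4, 4.6, 5.2, 5.8, 6.4.
r(1) = 0, r(1.6) = -5.64, r(2.2) = -14.16, r(2.8) = -25.56, r(3.4) = -39.84, r(4) = -57, r(4.6) = -77.04, r(5.2) = -99.96, r(5.8) = -125.76, r(6.4) = -154.44.
Sum = Δt · [r(1) + r(1.6) + r(2.2) + ...].
Sum = -359.64.

-359.64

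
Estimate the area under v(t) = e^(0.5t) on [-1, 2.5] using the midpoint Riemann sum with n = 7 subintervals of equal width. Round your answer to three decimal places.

Δt = (2.5 − (-1))/7 = 0.5.
Midpoints: -0.75, -0.25, 0.25, 0.75, 1.25, 1.75, 2.25.
v(-0.75) ≈ 0.687, v(-0.25) ≈ 0.882, v(0.25) ≈ 1.133, v(0.75) ≈ 1.455, v(1.25) ≈ 1.868, v(1.75) ≈ 2.399, v(2.25) ≈ 3.080.
Sum = Δt · [v(-0.75) + v(-0.25) + v(0.25) + ...].
Sum ≈ 5.753.

5.753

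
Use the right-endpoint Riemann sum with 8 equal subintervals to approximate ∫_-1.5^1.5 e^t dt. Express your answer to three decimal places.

Δt = (1.5 − (-1.5))/8 = 0.375.
Right endpoints: -1.125, -0.75, -0.375, 0, 0.375, 0.75, 1.125, 1.5.
f(-1.125) ≈ 0.325, f(-0.75) ≈ 0.472, f(-0.375) ≈ 0.687, f(0) ≈ 1.000, f(0.375) ≈ 1.455, f(0.75) ≈ 2.117, f(1.125) ≈ 3.080, f(1.5) ≈ 4.482.
Sum = Δt · [f(-1.125) + f(-0.75) + f(-0.375) + ...].
Sum ≈ 5.107.

5.107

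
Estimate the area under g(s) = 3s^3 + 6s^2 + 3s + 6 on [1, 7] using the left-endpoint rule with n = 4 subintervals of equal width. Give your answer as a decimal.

1687.5

Δs = (7 − 1)/4 = 1.5.
Left endpoints: 1, 2.5, 4, 5.5.
g(1) = 18, g(2.5) = 97.875, g(4) = 306, g(5.5) = 703.125.
Sum = Δs · [g(1) + g(2.5) + g(4) + g(5.5)].
Sum = 1687.5.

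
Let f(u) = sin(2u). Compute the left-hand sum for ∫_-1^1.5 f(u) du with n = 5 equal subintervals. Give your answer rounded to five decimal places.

0.00000

Δu = (1.5 − (-1))/5 = 0.5.
Left endpoints: -1, -0.5, 0, 0.5, 1.
f(-1) ≈ -0.90930, f(-0.5) ≈ -0.84147, f(0) ≈ 0.00000, f(0.5) ≈ 0.84147, f(1) ≈ 0.90930.
Sum = Δu · [f(-1) + f(-0.5) + f(0) + f(0.5) + f(1)].
Sum ≈ 0.00000.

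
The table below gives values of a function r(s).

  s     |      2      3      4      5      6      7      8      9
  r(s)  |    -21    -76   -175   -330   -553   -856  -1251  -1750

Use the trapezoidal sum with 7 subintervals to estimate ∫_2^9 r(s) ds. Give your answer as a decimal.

-4126.5

Δs = 1.
T_7 = (1/2)·[(-21) + 2·(-76) + 2·(-175) + 2·(-330) + 2·(-553) + 2·(-856) + 2·(-1251) + (-1750)] = -4126.5.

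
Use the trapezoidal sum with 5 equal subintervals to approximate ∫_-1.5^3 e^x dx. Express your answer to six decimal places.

21.185362

Δx = (3 − (-1.5))/5 = 0.9.
f(-1.5) ≈ 0.223130, f(-0.6) ≈ 0.548812, f(0.3) ≈ 1.349859, f(1.2) ≈ 3.320117, f(2.1) ≈ 8.166170, f(3) ≈ 20.085537.
T_5 = (Δx/2)·[f(x_0) + 2f(x_1) + ... + 2f(x_{4}) + f(x_5)].
Sum ≈ 21.185362.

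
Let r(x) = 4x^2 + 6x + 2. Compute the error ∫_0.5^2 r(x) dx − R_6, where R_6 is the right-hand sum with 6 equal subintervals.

Exact integral: ∫_0.5^2 r(x) dx = 24.75.
R_6 = 27.8125.
Error = 24.75 − 27.8125 = -3.0625.

-3.0625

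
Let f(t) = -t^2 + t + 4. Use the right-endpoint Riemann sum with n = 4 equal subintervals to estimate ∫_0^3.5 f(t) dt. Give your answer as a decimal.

1.55859375

Δt = (3.5 − 0)/4 = 0.875.
Right endpoints: 0.875, 1.75, 2.625, 3.5.
f(0.875) = 4.109375, f(1.75) = 2.6875, f(2.625) = -0.265625, f(3.5) = -4.75.
Sum = Δt · [f(0.875) + f(1.75) + f(2.625) + f(3.5)].
Sum = 1.55859375.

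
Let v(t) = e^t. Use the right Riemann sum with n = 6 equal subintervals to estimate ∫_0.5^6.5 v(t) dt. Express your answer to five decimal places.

1049.63033

Δt = (6.5 − 0.5)/6 = 1.
Right endpoints: 1.5, 2.5, 3.5, 4.5, 5.5, 6.5.
v(1.5) ≈ 4.48169, v(2.5) ≈ 12.18249, v(3.5) ≈ 33.11545, v(4.5) ≈ 90.01713, v(5.5) ≈ 244.69193, v(6.5) ≈ 665.14163.
Sum = Δt · [v(1.5) + v(2.5) + v(3.5) + ...].
Sum ≈ 1049.63033.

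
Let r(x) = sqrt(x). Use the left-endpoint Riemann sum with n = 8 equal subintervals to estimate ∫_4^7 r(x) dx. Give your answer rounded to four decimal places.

6.8917

Δx = (7 − 4)/8 = 0.375.
Left endpoints: 4, 4.375, 4.75, 5.125, 5.5, 5.875, 6.25, 6.625.
r(4) ≈ 2.0000, r(4.375) ≈ 2.0917, r(4.75) ≈ 2.1794, r(5.125) ≈ 2.2638, r(5.5) ≈ 2.3452, r(5.875) ≈ 2.4238, r(6.25) ≈ 2.5000, r(6.625) ≈ 2.5739.
Sum = Δx · [r(4) + r(4.375) + r(4.75) + ...].
Sum ≈ 6.8917.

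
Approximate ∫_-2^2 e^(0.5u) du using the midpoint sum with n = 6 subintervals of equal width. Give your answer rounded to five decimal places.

Δu = (2 − (-2))/6 = 2/3.
Midpoints: -5/3, -1, -1/3, 1/3, 1, 5/3.
f(-5/3) ≈ 0.43460, f(-1) ≈ 0.60653, f(-1/3) ≈ 0.84648, f(1/3) ≈ 1.18136, f(1) ≈ 1.64872, f(5/3) ≈ 2.30098.
Sum = Δu · [f(-5/3) + f(-1) + f(-1/3) + ...].
Sum ≈ 4.67911.

4.67911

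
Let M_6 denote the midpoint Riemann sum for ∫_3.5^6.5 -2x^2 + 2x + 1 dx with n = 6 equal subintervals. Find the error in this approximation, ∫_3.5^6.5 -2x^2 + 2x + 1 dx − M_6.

-0.125

Exact integral: ∫_3.5^6.5 f(x) dx = -121.5.
M_6 = -121.375.
Error = -121.5 − (-121.375) = -0.125.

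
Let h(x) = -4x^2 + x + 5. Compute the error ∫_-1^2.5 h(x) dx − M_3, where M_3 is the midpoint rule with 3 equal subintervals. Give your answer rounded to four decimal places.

-1.5880

Exact integral: ∫_-1^2.5 h(x) dx ≈ -2.041667.
M_3 ≈ -0.453704.
Error ≈ -2.041667 − (-0.453704) ≈ -1.5880.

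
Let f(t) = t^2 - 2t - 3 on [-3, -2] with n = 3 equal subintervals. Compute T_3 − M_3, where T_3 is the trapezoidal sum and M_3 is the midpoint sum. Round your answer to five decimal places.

0.02778

T_3 ≈ 8.3518519.
M_3 ≈ 8.3240741.
T_3 − M_3 ≈ 0.02778.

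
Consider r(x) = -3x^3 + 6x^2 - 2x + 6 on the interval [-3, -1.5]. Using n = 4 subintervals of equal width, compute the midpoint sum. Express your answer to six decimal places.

119.491699

Δx = (-1.5 − (-3))/4 = 0.375.
Midpoints: -2.8125, -2.4375, -2.0625, -1.6875.
r(-2.8125) = 515391/4096, r(-2.4375) = 368517/4096, r(-2.0625) = 253827/4096, r(-1.6875) = 167433/4096.
Sum = Δx · [r(-2.8125) + r(-2.4375) + r(-2.0625) + r(-1.6875)].
Sum ≈ 119.491699.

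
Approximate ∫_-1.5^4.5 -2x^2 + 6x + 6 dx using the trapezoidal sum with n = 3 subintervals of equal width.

Δx = (4.5 − (-1.5))/3 = 2.
f(-1.5) = -7.5, f(0.5) = 8.5, f(2.5) = 8.5, f(4.5) = -7.5.
T_3 = (Δx/2)·[f(x_0) + 2f(x_1) + 2f(x_2) + f(x_3)].
Sum = 19.

19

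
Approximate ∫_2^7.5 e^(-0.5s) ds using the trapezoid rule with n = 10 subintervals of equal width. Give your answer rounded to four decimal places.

0.6931

Δs = (7.5 − 2)/10 = 0.55.
f(2) ≈ 0.3679, f(2.55) ≈ 0.2794, f(3.1) ≈ 0.2122, f(3.65) ≈ 0.1612, f(4.2) ≈ 0.1225, f(4.75) ≈ 0.0930, f(5.3) ≈ 0.0707, f(5.85) ≈ 0.0537, f(6.4) ≈ 0.0408, f(6.95) ≈ 0.0310, f(7.5) ≈ 0.0235.
T_10 = (Δs/2)·[f(s_0) + 2f(s_1) + ... + 2f(s_{9}) + f(s_10)].
Sum ≈ 0.6931.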